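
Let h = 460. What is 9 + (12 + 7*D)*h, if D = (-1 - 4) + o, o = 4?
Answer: 2309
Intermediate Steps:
D = -1 (D = (-1 - 4) + 4 = -5 + 4 = -1)
9 + (12 + 7*D)*h = 9 + (12 + 7*(-1))*460 = 9 + (12 - 7)*460 = 9 + 5*460 = 9 + 2300 = 2309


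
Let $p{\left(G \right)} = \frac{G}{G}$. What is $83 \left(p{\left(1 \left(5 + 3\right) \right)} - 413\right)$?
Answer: $-34196$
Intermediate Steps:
$p{\left(G \right)} = 1$
$83 \left(p{\left(1 \left(5 + 3\right) \right)} - 413\right) = 83 \left(1 - 413\right) = 83 \left(-412\right) = -34196$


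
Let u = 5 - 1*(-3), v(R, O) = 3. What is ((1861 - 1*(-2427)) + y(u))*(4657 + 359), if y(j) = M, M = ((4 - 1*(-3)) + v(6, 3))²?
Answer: 22010208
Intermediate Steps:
u = 8 (u = 5 + 3 = 8)
M = 100 (M = ((4 - 1*(-3)) + 3)² = ((4 + 3) + 3)² = (7 + 3)² = 10² = 100)
y(j) = 100
((1861 - 1*(-2427)) + y(u))*(4657 + 359) = ((1861 - 1*(-2427)) + 100)*(4657 + 359) = ((1861 + 2427) + 100)*5016 = (4288 + 100)*5016 = 4388*5016 = 22010208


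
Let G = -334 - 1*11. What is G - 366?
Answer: -711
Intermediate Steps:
G = -345 (G = -334 - 11 = -345)
G - 366 = -345 - 366 = -711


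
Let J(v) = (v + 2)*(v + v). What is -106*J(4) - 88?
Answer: -5176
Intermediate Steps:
J(v) = 2*v*(2 + v) (J(v) = (2 + v)*(2*v) = 2*v*(2 + v))
-106*J(4) - 88 = -212*4*(2 + 4) - 88 = -212*4*6 - 88 = -106*48 - 88 = -5088 - 88 = -5176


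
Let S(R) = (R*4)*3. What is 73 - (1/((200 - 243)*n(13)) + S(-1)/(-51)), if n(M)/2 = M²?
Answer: 17978575/247078 ≈ 72.765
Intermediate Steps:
n(M) = 2*M²
S(R) = 12*R (S(R) = (4*R)*3 = 12*R)
73 - (1/((200 - 243)*n(13)) + S(-1)/(-51)) = 73 - (1/((200 - 243)*((2*13²))) + (12*(-1))/(-51)) = 73 - (1/((-43)*((2*169))) - 12*(-1/51)) = 73 - (-1/43/338 + 4/17) = 73 - (-1/43*1/338 + 4/17) = 73 - (-1/14534 + 4/17) = 73 - 1*58119/247078 = 73 - 58119/247078 = 17978575/247078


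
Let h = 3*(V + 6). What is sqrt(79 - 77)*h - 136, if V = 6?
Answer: -136 + 36*sqrt(2) ≈ -85.088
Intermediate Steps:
h = 36 (h = 3*(6 + 6) = 3*12 = 36)
sqrt(79 - 77)*h - 136 = sqrt(79 - 77)*36 - 136 = sqrt(2)*36 - 136 = 36*sqrt(2) - 136 = -136 + 36*sqrt(2)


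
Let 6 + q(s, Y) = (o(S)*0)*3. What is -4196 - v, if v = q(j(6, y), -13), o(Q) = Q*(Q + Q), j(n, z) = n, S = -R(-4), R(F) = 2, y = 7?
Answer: -4190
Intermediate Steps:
S = -2 (S = -1*2 = -2)
o(Q) = 2*Q² (o(Q) = Q*(2*Q) = 2*Q²)
q(s, Y) = -6 (q(s, Y) = -6 + ((2*(-2)²)*0)*3 = -6 + ((2*4)*0)*3 = -6 + (8*0)*3 = -6 + 0*3 = -6 + 0 = -6)
v = -6
-4196 - v = -4196 - 1*(-6) = -4196 + 6 = -4190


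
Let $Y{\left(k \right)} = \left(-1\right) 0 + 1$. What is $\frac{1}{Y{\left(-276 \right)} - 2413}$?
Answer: $- \frac{1}{2412} \approx -0.00041459$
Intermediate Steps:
$Y{\left(k \right)} = 1$ ($Y{\left(k \right)} = 0 + 1 = 1$)
$\frac{1}{Y{\left(-276 \right)} - 2413} = \frac{1}{1 - 2413} = \frac{1}{-2412} = - \frac{1}{2412}$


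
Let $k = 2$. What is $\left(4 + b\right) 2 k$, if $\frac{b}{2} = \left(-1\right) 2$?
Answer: $0$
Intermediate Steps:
$b = -4$ ($b = 2 \left(\left(-1\right) 2\right) = 2 \left(-2\right) = -4$)
$\left(4 + b\right) 2 k = \left(4 - 4\right) 2 \cdot 2 = 0 \cdot 4 = 0$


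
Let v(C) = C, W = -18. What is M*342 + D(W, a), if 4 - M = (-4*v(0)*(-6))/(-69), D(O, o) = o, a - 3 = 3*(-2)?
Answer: 1365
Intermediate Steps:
a = -3 (a = 3 + 3*(-2) = 3 - 6 = -3)
M = 4 (M = 4 - -4*0*(-6)/(-69) = 4 - 0*(-6)*(-1)/69 = 4 - 0*(-1)/69 = 4 - 1*0 = 4 + 0 = 4)
M*342 + D(W, a) = 4*342 - 3 = 1368 - 3 = 1365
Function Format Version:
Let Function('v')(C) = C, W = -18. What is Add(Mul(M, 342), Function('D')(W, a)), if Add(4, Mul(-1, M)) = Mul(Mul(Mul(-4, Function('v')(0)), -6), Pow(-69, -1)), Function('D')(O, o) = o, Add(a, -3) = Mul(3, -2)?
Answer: 1365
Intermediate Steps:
a = -3 (a = Add(3, Mul(3, -2)) = Add(3, -6) = -3)
M = 4 (M = Add(4, Mul(-1, Mul(Mul(Mul(-4, 0), -6), Pow(-69, -1)))) = Add(4, Mul(-1, Mul(Mul(0, -6), Rational(-1, 69)))) = Add(4, Mul(-1, Mul(0, Rational(-1, 69)))) = Add(4, Mul(-1, 0)) = Add(4, 0) = 4)
Add(Mul(M, 342), Function('D')(W, a)) = Add(Mul(4, 342), -3) = Add(1368, -3) = 1365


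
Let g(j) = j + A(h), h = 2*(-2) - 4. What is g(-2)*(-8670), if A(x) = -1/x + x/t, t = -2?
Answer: -73695/4 ≈ -18424.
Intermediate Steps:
h = -8 (h = -4 - 4 = -8)
A(x) = -1/x - x/2 (A(x) = -1/x + x/(-2) = -1/x + x*(-½) = -1/x - x/2)
g(j) = 33/8 + j (g(j) = j + (-1/(-8) - ½*(-8)) = j + (-1*(-⅛) + 4) = j + (⅛ + 4) = j + 33/8 = 33/8 + j)
g(-2)*(-8670) = (33/8 - 2)*(-8670) = (17/8)*(-8670) = -73695/4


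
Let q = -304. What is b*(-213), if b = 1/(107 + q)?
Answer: 213/197 ≈ 1.0812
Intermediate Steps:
b = -1/197 (b = 1/(107 - 304) = 1/(-197) = -1/197 ≈ -0.0050761)
b*(-213) = -1/197*(-213) = 213/197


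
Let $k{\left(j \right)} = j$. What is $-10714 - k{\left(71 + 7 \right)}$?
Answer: $-10792$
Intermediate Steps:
$-10714 - k{\left(71 + 7 \right)} = -10714 - \left(71 + 7\right) = -10714 - 78 = -10792$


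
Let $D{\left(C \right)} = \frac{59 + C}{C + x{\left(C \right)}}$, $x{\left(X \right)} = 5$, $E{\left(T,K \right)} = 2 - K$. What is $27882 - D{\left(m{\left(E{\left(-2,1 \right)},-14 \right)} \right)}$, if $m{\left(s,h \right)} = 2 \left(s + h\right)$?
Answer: $\frac{195185}{7} \approx 27884.0$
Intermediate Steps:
$m{\left(s,h \right)} = 2 h + 2 s$ ($m{\left(s,h \right)} = 2 \left(h + s\right) = 2 h + 2 s$)
$D{\left(C \right)} = \frac{59 + C}{5 + C}$ ($D{\left(C \right)} = \frac{59 + C}{C + 5} = \frac{59 + C}{5 + C}$)
$27882 - D{\left(m{\left(E{\left(-2,1 \right)},-14 \right)} \right)} = 27882 - \frac{59 + \left(2 \left(-14\right) + 2 \left(2 - 1\right)\right)}{5 + \left(2 \left(-14\right) + 2 \left(2 - 1\right)\right)} = 27882 - \frac{59 - \left(28 - 2 \left(2 - 1\right)\right)}{5 - \left(28 - 2 \left(2 - 1\right)\right)} = 27882 - \frac{59 + \left(-28 + 2 \cdot 1\right)}{5 + \left(-28 + 2 \cdot 1\right)} = 27882 - \frac{59 + \left(-28 + 2\right)}{5 + \left(-28 + 2\right)} = 27882 - \frac{59 - 26}{5 - 26} = 27882 - \frac{1}{-21} \cdot 33 = 27882 - \left(- \frac{1}{21}\right) 33 = 27882 - - \frac{11}{7} = 27882 + \frac{11}{7} = \frac{195185}{7}$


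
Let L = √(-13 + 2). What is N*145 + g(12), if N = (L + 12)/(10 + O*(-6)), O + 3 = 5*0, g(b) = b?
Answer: 519/7 + 145*I*√11/28 ≈ 74.143 + 17.175*I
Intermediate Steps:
O = -3 (O = -3 + 5*0 = -3 + 0 = -3)
L = I*√11 (L = √(-11) = I*√11 ≈ 3.3166*I)
N = 3/7 + I*√11/28 (N = (I*√11 + 12)/(10 - 3*(-6)) = (12 + I*√11)/(10 + 18) = (12 + I*√11)/28 = (12 + I*√11)*(1/28) = 3/7 + I*√11/28 ≈ 0.42857 + 0.11845*I)
N*145 + g(12) = (3/7 + I*√11/28)*145 + 12 = (435/7 + 145*I*√11/28) + 12 = 519/7 + 145*I*√11/28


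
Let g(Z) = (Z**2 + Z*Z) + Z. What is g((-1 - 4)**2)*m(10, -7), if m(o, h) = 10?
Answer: 12750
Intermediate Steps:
g(Z) = Z + 2*Z**2 (g(Z) = (Z**2 + Z**2) + Z = 2*Z**2 + Z = Z + 2*Z**2)
g((-1 - 4)**2)*m(10, -7) = ((-1 - 4)**2*(1 + 2*(-1 - 4)**2))*10 = ((-5)**2*(1 + 2*(-5)**2))*10 = (25*(1 + 2*25))*10 = (25*(1 + 50))*10 = (25*51)*10 = 1275*10 = 12750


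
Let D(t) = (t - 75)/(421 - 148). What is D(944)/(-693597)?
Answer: -869/189351981 ≈ -4.5893e-6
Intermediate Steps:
D(t) = -25/91 + t/273 (D(t) = (-75 + t)/273 = (-75 + t)*(1/273) = -25/91 + t/273)
D(944)/(-693597) = (-25/91 + (1/273)*944)/(-693597) = (-25/91 + 944/273)*(-1/693597) = (869/273)*(-1/693597) = -869/189351981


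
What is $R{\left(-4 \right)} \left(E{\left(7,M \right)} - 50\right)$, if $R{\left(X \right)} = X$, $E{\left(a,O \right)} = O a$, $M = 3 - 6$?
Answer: $284$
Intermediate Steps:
$M = -3$ ($M = 3 - 6 = -3$)
$R{\left(-4 \right)} \left(E{\left(7,M \right)} - 50\right) = - 4 \left(\left(-3\right) 7 - 50\right) = - 4 \left(-21 - 50\right) = \left(-4\right) \left(-71\right) = 284$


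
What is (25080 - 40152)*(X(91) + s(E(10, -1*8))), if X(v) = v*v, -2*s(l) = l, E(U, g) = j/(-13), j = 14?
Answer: -1622651520/13 ≈ -1.2482e+8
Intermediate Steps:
E(U, g) = -14/13 (E(U, g) = 14/(-13) = 14*(-1/13) = -14/13)
s(l) = -l/2
X(v) = v²
(25080 - 40152)*(X(91) + s(E(10, -1*8))) = (25080 - 40152)*(91² - ½*(-14/13)) = -15072*(8281 + 7/13) = -15072*107660/13 = -1622651520/13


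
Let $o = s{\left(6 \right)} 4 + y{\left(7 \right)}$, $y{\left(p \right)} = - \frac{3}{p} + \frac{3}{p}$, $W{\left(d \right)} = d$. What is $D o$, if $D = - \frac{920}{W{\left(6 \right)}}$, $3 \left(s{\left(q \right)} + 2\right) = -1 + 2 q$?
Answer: $- \frac{9200}{9} \approx -1022.2$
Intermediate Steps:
$y{\left(p \right)} = 0$
$s{\left(q \right)} = - \frac{7}{3} + \frac{2 q}{3}$ ($s{\left(q \right)} = -2 + \frac{-1 + 2 q}{3} = -2 + \left(- \frac{1}{3} + \frac{2 q}{3}\right) = - \frac{7}{3} + \frac{2 q}{3}$)
$D = - \frac{460}{3}$ ($D = - \frac{920}{6} = \left(-920\right) \frac{1}{6} = - \frac{460}{3} \approx -153.33$)
$o = \frac{20}{3}$ ($o = \left(- \frac{7}{3} + \frac{2}{3} \cdot 6\right) 4 + 0 = \left(- \frac{7}{3} + 4\right) 4 + 0 = \frac{5}{3} \cdot 4 + 0 = \frac{20}{3} + 0 = \frac{20}{3} \approx 6.6667$)
$D o = \left(- \frac{460}{3}\right) \frac{20}{3} = - \frac{9200}{9}$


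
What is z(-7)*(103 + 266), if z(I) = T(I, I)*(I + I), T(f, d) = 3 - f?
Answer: -51660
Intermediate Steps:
z(I) = 2*I*(3 - I) (z(I) = (3 - I)*(I + I) = (3 - I)*(2*I) = 2*I*(3 - I))
z(-7)*(103 + 266) = (2*(-7)*(3 - 1*(-7)))*(103 + 266) = (2*(-7)*(3 + 7))*369 = (2*(-7)*10)*369 = -140*369 = -51660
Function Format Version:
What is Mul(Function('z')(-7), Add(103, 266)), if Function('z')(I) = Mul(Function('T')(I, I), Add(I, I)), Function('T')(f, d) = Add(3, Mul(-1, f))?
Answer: -51660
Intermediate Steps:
Function('z')(I) = Mul(2, I, Add(3, Mul(-1, I))) (Function('z')(I) = Mul(Add(3, Mul(-1, I)), Add(I, I)) = Mul(Add(3, Mul(-1, I)), Mul(2, I)) = Mul(2, I, Add(3, Mul(-1, I))))
Mul(Function('z')(-7), Add(103, 266)) = Mul(Mul(2, -7, Add(3, Mul(-1, -7))), Add(103, 266)) = Mul(Mul(2, -7, Add(3, 7)), 369) = Mul(Mul(2, -7, 10), 369) = Mul(-140, 369) = -51660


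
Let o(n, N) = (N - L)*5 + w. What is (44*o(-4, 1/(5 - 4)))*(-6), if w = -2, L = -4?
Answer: -6072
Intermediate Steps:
o(n, N) = 18 + 5*N (o(n, N) = (N - 1*(-4))*5 - 2 = (N + 4)*5 - 2 = (4 + N)*5 - 2 = (20 + 5*N) - 2 = 18 + 5*N)
(44*o(-4, 1/(5 - 4)))*(-6) = (44*(18 + 5/(5 - 4)))*(-6) = (44*(18 + 5/1))*(-6) = (44*(18 + 5*1))*(-6) = (44*(18 + 5))*(-6) = (44*23)*(-6) = 1012*(-6) = -6072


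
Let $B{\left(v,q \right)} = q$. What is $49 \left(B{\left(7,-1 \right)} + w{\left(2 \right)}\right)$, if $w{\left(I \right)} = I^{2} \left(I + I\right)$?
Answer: $735$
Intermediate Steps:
$w{\left(I \right)} = 2 I^{3}$ ($w{\left(I \right)} = I^{2} \cdot 2 I = 2 I^{3}$)
$49 \left(B{\left(7,-1 \right)} + w{\left(2 \right)}\right) = 49 \left(-1 + 2 \cdot 2^{3}\right) = 49 \left(-1 + 2 \cdot 8\right) = 49 \left(-1 + 16\right) = 49 \cdot 15 = 735$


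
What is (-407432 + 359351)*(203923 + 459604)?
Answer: -31903041687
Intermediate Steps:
(-407432 + 359351)*(203923 + 459604) = -48081*663527 = -31903041687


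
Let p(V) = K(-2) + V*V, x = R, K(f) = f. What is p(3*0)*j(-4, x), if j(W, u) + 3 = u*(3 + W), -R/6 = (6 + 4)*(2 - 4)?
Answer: 246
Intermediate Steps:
R = 120 (R = -6*(6 + 4)*(2 - 4) = -60*(-2) = -6*(-20) = 120)
x = 120
j(W, u) = -3 + u*(3 + W)
p(V) = -2 + V**2 (p(V) = -2 + V*V = -2 + V**2)
p(3*0)*j(-4, x) = (-2 + (3*0)**2)*(-3 + 3*120 - 4*120) = (-2 + 0**2)*(-3 + 360 - 480) = (-2 + 0)*(-123) = -2*(-123) = 246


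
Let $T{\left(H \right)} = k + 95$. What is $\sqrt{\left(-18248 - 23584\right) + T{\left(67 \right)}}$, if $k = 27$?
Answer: $i \sqrt{41710} \approx 204.23 i$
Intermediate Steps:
$T{\left(H \right)} = 122$ ($T{\left(H \right)} = 27 + 95 = 122$)
$\sqrt{\left(-18248 - 23584\right) + T{\left(67 \right)}} = \sqrt{\left(-18248 - 23584\right) + 122} = \sqrt{-41832 + 122} = \sqrt{-41710} = i \sqrt{41710}$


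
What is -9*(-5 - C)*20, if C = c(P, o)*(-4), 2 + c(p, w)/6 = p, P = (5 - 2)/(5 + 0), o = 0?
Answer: 6948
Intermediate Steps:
P = ⅗ (P = 3/5 = 3*(⅕) = ⅗ ≈ 0.60000)
c(p, w) = -12 + 6*p
C = 168/5 (C = (-12 + 6*(⅗))*(-4) = (-12 + 18/5)*(-4) = -42/5*(-4) = 168/5 ≈ 33.600)
-9*(-5 - C)*20 = -9*(-5 - 1*168/5)*20 = -9*(-5 - 168/5)*20 = -9*(-193/5)*20 = (1737/5)*20 = 6948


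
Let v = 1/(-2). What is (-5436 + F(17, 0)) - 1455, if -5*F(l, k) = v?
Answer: -68909/10 ≈ -6890.9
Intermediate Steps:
v = -½ ≈ -0.50000
F(l, k) = ⅒ (F(l, k) = -⅕*(-½) = ⅒)
(-5436 + F(17, 0)) - 1455 = (-5436 + ⅒) - 1455 = -54359/10 - 1455 = -68909/10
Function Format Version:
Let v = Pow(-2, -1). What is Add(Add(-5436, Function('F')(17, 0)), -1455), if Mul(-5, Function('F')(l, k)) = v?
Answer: Rational(-68909, 10) ≈ -6890.9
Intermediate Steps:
v = Rational(-1, 2) ≈ -0.50000
Function('F')(l, k) = Rational(1, 10) (Function('F')(l, k) = Mul(Rational(-1, 5), Rational(-1, 2)) = Rational(1, 10))
Add(Add(-5436, Function('F')(17, 0)), -1455) = Add(Add(-5436, Rational(1, 10)), -1455) = Add(Rational(-54359, 10), -1455) = Rational(-68909, 10)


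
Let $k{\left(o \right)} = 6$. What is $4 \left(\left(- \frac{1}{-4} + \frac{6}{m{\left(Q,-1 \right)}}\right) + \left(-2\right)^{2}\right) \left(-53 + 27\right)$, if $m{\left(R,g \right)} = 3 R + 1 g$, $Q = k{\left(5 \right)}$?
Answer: $- \frac{8138}{17} \approx -478.71$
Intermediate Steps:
$Q = 6$
$m{\left(R,g \right)} = g + 3 R$ ($m{\left(R,g \right)} = 3 R + g = g + 3 R$)
$4 \left(\left(- \frac{1}{-4} + \frac{6}{m{\left(Q,-1 \right)}}\right) + \left(-2\right)^{2}\right) \left(-53 + 27\right) = 4 \left(\left(- \frac{1}{-4} + \frac{6}{-1 + 3 \cdot 6}\right) + \left(-2\right)^{2}\right) \left(-53 + 27\right) = 4 \left(\left(\left(-1\right) \left(- \frac{1}{4}\right) + \frac{6}{-1 + 18}\right) + 4\right) \left(-26\right) = 4 \left(\left(\frac{1}{4} + \frac{6}{17}\right) + 4\right) \left(-26\right) = 4 \left(\frac{41}{68} + 4\right) \left(-26\right) = 4 \cdot \frac{313}{68} \left(-26\right) = \frac{313}{17} \left(-26\right) = - \frac{8138}{17}$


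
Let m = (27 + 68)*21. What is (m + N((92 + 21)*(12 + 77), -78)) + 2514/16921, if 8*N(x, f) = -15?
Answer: 269825457/135368 ≈ 1993.3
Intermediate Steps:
N(x, f) = -15/8 (N(x, f) = (1/8)*(-15) = -15/8)
m = 1995 (m = 95*21 = 1995)
(m + N((92 + 21)*(12 + 77), -78)) + 2514/16921 = (1995 - 15/8) + 2514/16921 = 15945/8 + 2514*(1/16921) = 15945/8 + 2514/16921 = 269825457/135368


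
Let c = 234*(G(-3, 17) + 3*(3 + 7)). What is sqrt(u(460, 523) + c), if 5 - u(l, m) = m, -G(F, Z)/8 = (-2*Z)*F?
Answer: I*sqrt(184442) ≈ 429.47*I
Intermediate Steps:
G(F, Z) = 16*F*Z (G(F, Z) = -8*(-2*Z)*F = -(-16)*F*Z = 16*F*Z)
c = -183924 (c = 234*(16*(-3)*17 + 3*(3 + 7)) = 234*(-816 + 3*10) = 234*(-816 + 30) = 234*(-786) = -183924)
u(l, m) = 5 - m
sqrt(u(460, 523) + c) = sqrt((5 - 1*523) - 183924) = sqrt((5 - 523) - 183924) = sqrt(-518 - 183924) = sqrt(-184442) = I*sqrt(184442)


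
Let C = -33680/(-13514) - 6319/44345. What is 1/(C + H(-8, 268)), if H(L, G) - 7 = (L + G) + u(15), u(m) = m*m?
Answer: 299639165/148126541497 ≈ 0.0020229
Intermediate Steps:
u(m) = m²
H(L, G) = 232 + G + L (H(L, G) = 7 + ((L + G) + 15²) = 7 + ((G + L) + 225) = 7 + (225 + G + L) = 232 + G + L)
C = 704072317/299639165 (C = -33680*(-1/13514) - 6319*1/44345 = 16840/6757 - 6319/44345 = 704072317/299639165 ≈ 2.3497)
1/(C + H(-8, 268)) = 1/(704072317/299639165 + (232 + 268 - 8)) = 1/(704072317/299639165 + 492) = 1/(148126541497/299639165) = 299639165/148126541497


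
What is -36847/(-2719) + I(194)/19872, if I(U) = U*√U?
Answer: 36847/2719 + 97*√194/9936 ≈ 13.688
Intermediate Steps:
I(U) = U^(3/2)
-36847/(-2719) + I(194)/19872 = -36847/(-2719) + 194^(3/2)/19872 = -36847*(-1/2719) + (194*√194)*(1/19872) = 36847/2719 + 97*√194/9936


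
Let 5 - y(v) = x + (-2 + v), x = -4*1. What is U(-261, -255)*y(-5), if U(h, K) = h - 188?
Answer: -7184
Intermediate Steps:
U(h, K) = -188 + h
x = -4
y(v) = 11 - v (y(v) = 5 - (-4 + (-2 + v)) = 5 - (-6 + v) = 5 + (6 - v) = 11 - v)
U(-261, -255)*y(-5) = (-188 - 261)*(11 - 1*(-5)) = -449*(11 + 5) = -449*16 = -7184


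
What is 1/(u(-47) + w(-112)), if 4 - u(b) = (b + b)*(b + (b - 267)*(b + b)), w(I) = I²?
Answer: 1/2782634 ≈ 3.5937e-7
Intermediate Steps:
u(b) = 4 - 2*b*(b + 2*b*(-267 + b)) (u(b) = 4 - (b + b)*(b + (b - 267)*(b + b)) = 4 - 2*b*(b + (-267 + b)*(2*b)) = 4 - 2*b*(b + 2*b*(-267 + b)))
1/(u(-47) + w(-112)) = 1/((4 - 4*(-47)³ + 1066*(-47)²) + (-112)²) = 1/((4 - 4*(-103823) + 1066*2209) + 12544) = 1/((4 + 415292 + 2354794) + 12544) = 1/(2770090 + 12544) = 1/2782634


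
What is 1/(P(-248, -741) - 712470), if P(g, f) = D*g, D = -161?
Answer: -1/672542 ≈ -1.4869e-6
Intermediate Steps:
P(g, f) = -161*g
1/(P(-248, -741) - 712470) = 1/(-161*(-248) - 712470) = 1/(39928 - 712470) = 1/(-672542) = -1/672542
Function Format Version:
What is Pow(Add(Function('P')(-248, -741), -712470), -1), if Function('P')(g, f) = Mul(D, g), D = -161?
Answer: Rational(-1, 672542) ≈ -1.4869e-6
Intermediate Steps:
Function('P')(g, f) = Mul(-161, g)
Pow(Add(Function('P')(-248, -741), -712470), -1) = Pow(Add(Mul(-161, -248), -712470), -1) = Pow(Add(39928, -712470), -1) = Pow(-672542, -1) = Rational(-1, 672542)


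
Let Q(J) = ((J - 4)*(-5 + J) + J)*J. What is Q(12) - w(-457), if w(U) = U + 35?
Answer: 1238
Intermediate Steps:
w(U) = 35 + U
Q(J) = J*(J + (-5 + J)*(-4 + J)) (Q(J) = ((-4 + J)*(-5 + J) + J)*J = ((-5 + J)*(-4 + J) + J)*J = (J + (-5 + J)*(-4 + J))*J = J*(J + (-5 + J)*(-4 + J)))
Q(12) - w(-457) = 12*(20 + 12² - 8*12) - (35 - 457) = 12*(20 + 144 - 96) - 1*(-422) = 12*68 + 422 = 816 + 422 = 1238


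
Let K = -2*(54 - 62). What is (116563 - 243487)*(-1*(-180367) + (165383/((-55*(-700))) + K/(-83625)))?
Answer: -7019702973688289/306625 ≈ -2.2893e+10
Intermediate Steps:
K = 16 (K = -2*(-8) = 16)
(116563 - 243487)*(-1*(-180367) + (165383/((-55*(-700))) + K/(-83625))) = (116563 - 243487)*(-1*(-180367) + (165383/((-55*(-700))) + 16/(-83625))) = -126924*(180367 + (165383/38500 + 16*(-1/83625))) = -126924*(180367 + (165383*(1/38500) - 16/83625)) = -126924*(180367 + (165383/38500 - 16/83625)) = -126924*(180367 + 110636299/25756500) = -126924*4645733271799/25756500 = -7019702973688289/306625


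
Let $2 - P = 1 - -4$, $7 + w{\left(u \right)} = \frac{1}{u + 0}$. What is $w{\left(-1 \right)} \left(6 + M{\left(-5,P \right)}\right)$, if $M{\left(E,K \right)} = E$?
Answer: $-8$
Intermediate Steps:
$w{\left(u \right)} = -7 + \frac{1}{u}$ ($w{\left(u \right)} = -7 + \frac{1}{u + 0} = -7 + \frac{1}{u}$)
$P = -3$ ($P = 2 - \left(1 - -4\right) = 2 - \left(1 + 4\right) = 2 - 5 = -3$)
$w{\left(-1 \right)} \left(6 + M{\left(-5,P \right)}\right) = \left(-7 + \frac{1}{-1}\right) \left(6 - 5\right) = \left(-7 - 1\right) 1 = \left(-8\right) 1 = -8$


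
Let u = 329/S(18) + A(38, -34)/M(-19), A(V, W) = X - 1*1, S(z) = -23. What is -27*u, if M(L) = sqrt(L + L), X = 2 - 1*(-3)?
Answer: 8883/23 + 54*I*sqrt(38)/19 ≈ 386.22 + 17.52*I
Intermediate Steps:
X = 5 (X = 2 + 3 = 5)
A(V, W) = 4 (A(V, W) = 5 - 1*1 = 5 - 1 = 4)
M(L) = sqrt(2)*sqrt(L) (M(L) = sqrt(2*L) = sqrt(2)*sqrt(L))
u = -329/23 - 2*I*sqrt(38)/19 (u = 329/(-23) + 4/((sqrt(2)*sqrt(-19))) = 329*(-1/23) + 4/((sqrt(2)*(I*sqrt(19)))) = -329/23 + 4/((I*sqrt(38))) = -329/23 + 4*(-I*sqrt(38)/38) = -329/23 - 2*I*sqrt(38)/19 ≈ -14.304 - 0.64889*I)
-27*u = -27*(-329/23 - 2*I*sqrt(38)/19) = 8883/23 + 54*I*sqrt(38)/19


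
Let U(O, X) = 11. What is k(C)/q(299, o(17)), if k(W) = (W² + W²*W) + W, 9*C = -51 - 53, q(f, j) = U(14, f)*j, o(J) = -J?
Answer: 1035944/136323 ≈ 7.5992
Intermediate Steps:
q(f, j) = 11*j
C = -104/9 (C = (-51 - 53)/9 = (⅑)*(-104) = -104/9 ≈ -11.556)
k(W) = W + W² + W³ (k(W) = (W² + W³) + W = W + W² + W³)
k(C)/q(299, o(17)) = (-104*(1 - 104/9 + (-104/9)²)/9)/((11*(-1*17))) = (-104*(1 - 104/9 + 10816/81)/9)/((11*(-17))) = -104/9*9961/81/(-187) = -1035944/729*(-1/187) = 1035944/136323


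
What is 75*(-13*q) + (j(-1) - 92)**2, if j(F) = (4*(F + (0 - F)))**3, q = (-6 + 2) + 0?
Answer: 12364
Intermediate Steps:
q = -4 (q = -4 + 0 = -4)
j(F) = 0 (j(F) = (4*(F - F))**3 = (4*0)**3 = 0**3 = 0)
75*(-13*q) + (j(-1) - 92)**2 = 75*(-13*(-4)) + (0 - 92)**2 = 75*52 + (-92)**2 = 3900 + 8464 = 12364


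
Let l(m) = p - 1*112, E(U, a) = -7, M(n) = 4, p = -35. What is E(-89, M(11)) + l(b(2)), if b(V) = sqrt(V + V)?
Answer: -154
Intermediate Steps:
b(V) = sqrt(2)*sqrt(V) (b(V) = sqrt(2*V) = sqrt(2)*sqrt(V))
l(m) = -147 (l(m) = -35 - 1*112 = -35 - 112 = -147)
E(-89, M(11)) + l(b(2)) = -7 - 147 = -154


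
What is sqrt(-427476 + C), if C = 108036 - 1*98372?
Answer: 2*I*sqrt(104453) ≈ 646.38*I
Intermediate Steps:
C = 9664 (C = 108036 - 98372 = 9664)
sqrt(-427476 + C) = sqrt(-427476 + 9664) = sqrt(-417812) = 2*I*sqrt(104453)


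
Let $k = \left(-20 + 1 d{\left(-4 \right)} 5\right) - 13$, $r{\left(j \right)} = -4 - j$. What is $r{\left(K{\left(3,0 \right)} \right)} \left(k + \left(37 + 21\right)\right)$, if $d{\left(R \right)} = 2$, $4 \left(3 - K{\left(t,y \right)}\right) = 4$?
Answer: $-210$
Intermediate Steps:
$K{\left(t,y \right)} = 2$ ($K{\left(t,y \right)} = 3 - 1 = 2$)
$k = -23$ ($k = \left(-20 + 1 \cdot 2 \cdot 5\right) - 13 = \left(-20 + 2 \cdot 5\right) - 13 = \left(-20 + 10\right) - 13 = -10 - 13 = -23$)
$r{\left(K{\left(3,0 \right)} \right)} \left(k + \left(37 + 21\right)\right) = \left(-4 - 2\right) \left(-23 + \left(37 + 21\right)\right) = \left(-4 - 2\right) \left(-23 + 58\right) = \left(-6\right) 35 = -210$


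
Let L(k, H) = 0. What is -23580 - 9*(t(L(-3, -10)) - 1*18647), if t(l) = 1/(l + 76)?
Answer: 10962459/76 ≈ 1.4424e+5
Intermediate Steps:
t(l) = 1/(76 + l)
-23580 - 9*(t(L(-3, -10)) - 1*18647) = -23580 - 9*(1/(76 + 0) - 1*18647) = -23580 - 9*(1/76 - 18647) = -23580 - 9*(-1417171)/76 = -23580 - 1*(-12754539/76) = -23580 + 12754539/76 = 10962459/76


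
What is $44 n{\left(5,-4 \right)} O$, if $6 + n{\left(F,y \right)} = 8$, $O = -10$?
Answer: $-880$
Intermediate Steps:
$n{\left(F,y \right)} = 2$ ($n{\left(F,y \right)} = -6 + 8 = 2$)
$44 n{\left(5,-4 \right)} O = 44 \cdot 2 \left(-10\right) = 88 \left(-10\right) = -880$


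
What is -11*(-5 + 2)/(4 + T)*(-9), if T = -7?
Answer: 99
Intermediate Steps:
-11*(-5 + 2)/(4 + T)*(-9) = -11*(-5 + 2)/(4 - 7)*(-9) = -(-33)/(-3)*(-9) = -(-33)*(-1)/3*(-9) = -11*1*(-9) = -11*(-9) = 99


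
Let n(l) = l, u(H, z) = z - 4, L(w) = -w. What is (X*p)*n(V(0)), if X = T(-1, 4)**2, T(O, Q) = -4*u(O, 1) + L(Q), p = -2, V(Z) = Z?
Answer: 0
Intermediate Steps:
u(H, z) = -4 + z
T(O, Q) = 12 - Q (T(O, Q) = -4*(-4 + 1) - Q = -4*(-3) - Q = 12 - Q)
X = 64 (X = (12 - 1*4)**2 = (12 - 4)**2 = 8**2 = 64)
(X*p)*n(V(0)) = (64*(-2))*0 = -128*0 = 0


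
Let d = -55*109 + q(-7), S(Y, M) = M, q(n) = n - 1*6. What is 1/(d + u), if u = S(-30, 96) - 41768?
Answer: -1/47680 ≈ -2.0973e-5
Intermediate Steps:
q(n) = -6 + n (q(n) = n - 6 = -6 + n)
u = -41672 (u = 96 - 41768 = -41672)
d = -6008 (d = -55*109 + (-6 - 7) = -5995 - 13 = -6008)
1/(d + u) = 1/(-6008 - 41672) = 1/(-47680) = -1/47680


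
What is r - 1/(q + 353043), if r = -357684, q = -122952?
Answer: -82299869245/230091 ≈ -3.5768e+5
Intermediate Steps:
r - 1/(q + 353043) = -357684 - 1/(-122952 + 353043) = -357684 - 1/230091 = -82299869245/230091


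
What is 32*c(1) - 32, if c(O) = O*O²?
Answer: 0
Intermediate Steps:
c(O) = O³
32*c(1) - 32 = 32*1³ - 32 = 32*1 - 32 = 32 - 32 = 0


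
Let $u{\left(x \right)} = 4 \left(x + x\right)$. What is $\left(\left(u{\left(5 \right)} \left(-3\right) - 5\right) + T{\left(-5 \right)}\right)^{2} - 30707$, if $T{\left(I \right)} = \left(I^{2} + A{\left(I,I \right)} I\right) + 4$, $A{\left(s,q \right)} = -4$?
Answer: $-24931$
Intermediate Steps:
$u{\left(x \right)} = 8 x$ ($u{\left(x \right)} = 4 \cdot 2 x = 8 x$)
$T{\left(I \right)} = 4 + I^{2} - 4 I$ ($T{\left(I \right)} = \left(I^{2} - 4 I\right) + 4 = 4 + I^{2} - 4 I$)
$\left(\left(u{\left(5 \right)} \left(-3\right) - 5\right) + T{\left(-5 \right)}\right)^{2} - 30707 = \left(\left(8 \cdot 5 \left(-3\right) - 5\right) + \left(4 + \left(-5\right)^{2} - -20\right)\right)^{2} - 30707 = \left(\left(40 \left(-3\right) - 5\right) + \left(4 + 25 + 20\right)\right)^{2} - 30707 = \left(\left(-120 - 5\right) + 49\right)^{2} - 30707 = \left(-125 + 49\right)^{2} - 30707 = \left(-76\right)^{2} - 30707 = 5776 - 30707 = -24931$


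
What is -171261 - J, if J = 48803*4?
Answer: -366473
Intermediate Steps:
J = 195212
-171261 - J = -171261 - 1*195212 = -171261 - 195212 = -366473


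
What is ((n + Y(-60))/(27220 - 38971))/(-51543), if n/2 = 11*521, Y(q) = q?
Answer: 11402/605681793 ≈ 1.8825e-5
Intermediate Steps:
n = 11462 (n = 2*(11*521) = 2*5731 = 11462)
((n + Y(-60))/(27220 - 38971))/(-51543) = ((11462 - 60)/(27220 - 38971))/(-51543) = (11402/(-11751))*(-1/51543) = (11402*(-1/11751))*(-1/51543) = -11402/11751*(-1/51543) = 11402/605681793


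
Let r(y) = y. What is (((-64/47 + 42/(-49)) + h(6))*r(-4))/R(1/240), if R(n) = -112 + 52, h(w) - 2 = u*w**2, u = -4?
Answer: -15816/1645 ≈ -9.6146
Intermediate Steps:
h(w) = 2 - 4*w**2
R(n) = -60
(((-64/47 + 42/(-49)) + h(6))*r(-4))/R(1/240) = (((-64/47 + 42/(-49)) + (2 - 4*6**2))*(-4))/(-60) = (((-64*1/47 + 42*(-1/49)) + (2 - 4*36))*(-4))*(-1/60) = (((-64/47 - 6/7) + (2 - 144))*(-4))*(-1/60) = ((-730/329 - 142)*(-4))*(-1/60) = -47448/329*(-4)*(-1/60) = (189792/329)*(-1/60) = -15816/1645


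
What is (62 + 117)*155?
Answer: 27745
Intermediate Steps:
(62 + 117)*155 = 179*155 = 27745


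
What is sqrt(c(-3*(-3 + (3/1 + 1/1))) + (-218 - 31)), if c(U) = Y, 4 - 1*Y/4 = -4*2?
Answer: I*sqrt(201) ≈ 14.177*I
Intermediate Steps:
Y = 48 (Y = 16 - (-4)*4*2 = 16 - (-4)*8 = 16 - 4*(-8) = 16 + 32 = 48)
c(U) = 48
sqrt(c(-3*(-3 + (3/1 + 1/1))) + (-218 - 31)) = sqrt(48 + (-218 - 31)) = sqrt(48 - 249) = sqrt(-201) = I*sqrt(201)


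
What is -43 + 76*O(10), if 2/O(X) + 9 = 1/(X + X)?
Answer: -10737/179 ≈ -59.983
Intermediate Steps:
O(X) = 2/(-9 + 1/(2*X)) (O(X) = 2/(-9 + 1/(X + X)) = 2/(-9 + 1/(2*X)))
-43 + 76*O(10) = -43 + 76*(-4*10/(-1 + 18*10)) = -43 + 76*(-4*10/(-1 + 180)) = -43 + 76*(-4*10/179) = -43 + 76*(-4*10*1/179) = -43 + 76*(-40/179) = -43 - 3040/179 = -10737/179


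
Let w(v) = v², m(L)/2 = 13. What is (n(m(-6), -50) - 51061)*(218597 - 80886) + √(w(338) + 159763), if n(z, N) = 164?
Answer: -7009076767 + √274007 ≈ -7.0091e+9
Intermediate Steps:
m(L) = 26 (m(L) = 2*13 = 26)
(n(m(-6), -50) - 51061)*(218597 - 80886) + √(w(338) + 159763) = (164 - 51061)*(218597 - 80886) + √(338² + 159763) = -50897*137711 + √(114244 + 159763) = -7009076767 + √274007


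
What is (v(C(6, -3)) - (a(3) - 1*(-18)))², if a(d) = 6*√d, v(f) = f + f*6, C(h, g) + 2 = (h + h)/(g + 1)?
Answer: 5584 + 888*√3 ≈ 7122.1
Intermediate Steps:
C(h, g) = -2 + 2*h/(1 + g) (C(h, g) = -2 + (h + h)/(g + 1) = -2 + (2*h)/(1 + g) = -2 + 2*h/(1 + g))
v(f) = 7*f (v(f) = f + 6*f = 7*f)
(v(C(6, -3)) - (a(3) - 1*(-18)))² = (7*(2*(-1 + 6 - 1*(-3))/(1 - 3)) - (6*√3 - 1*(-18)))² = (7*(2*(-1 + 6 + 3)/(-2)) - (6*√3 + 18))² = (7*(2*(-½)*8) - (18 + 6*√3))² = (7*(-8) + (-18 - 6*√3))² = (-56 + (-18 - 6*√3))² = (-74 - 6*√3)²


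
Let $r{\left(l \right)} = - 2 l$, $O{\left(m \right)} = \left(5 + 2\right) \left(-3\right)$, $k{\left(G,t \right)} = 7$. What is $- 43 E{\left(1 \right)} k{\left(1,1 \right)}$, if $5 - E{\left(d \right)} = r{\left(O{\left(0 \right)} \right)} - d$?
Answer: $10836$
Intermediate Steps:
$O{\left(m \right)} = -21$ ($O{\left(m \right)} = 7 \left(-3\right) = -21$)
$E{\left(d \right)} = -37 + d$ ($E{\left(d \right)} = 5 - \left(\left(-2\right) \left(-21\right) - d\right) = 5 - \left(42 - d\right) = 5 + \left(-42 + d\right) = -37 + d$)
$- 43 E{\left(1 \right)} k{\left(1,1 \right)} = - 43 \left(-37 + 1\right) 7 = \left(-43\right) \left(-36\right) 7 = 1548 \cdot 7 = 10836$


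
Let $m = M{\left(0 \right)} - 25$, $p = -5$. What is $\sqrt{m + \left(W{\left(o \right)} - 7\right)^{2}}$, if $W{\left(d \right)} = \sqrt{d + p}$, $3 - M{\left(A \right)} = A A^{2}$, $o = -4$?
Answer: $\sqrt{18 - 42 i} \approx 5.6433 - 3.7212 i$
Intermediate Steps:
$M{\left(A \right)} = 3 - A^{3}$ ($M{\left(A \right)} = 3 - A A^{2} = 3 - A^{3}$)
$W{\left(d \right)} = \sqrt{-5 + d}$ ($W{\left(d \right)} = \sqrt{d - 5} = \sqrt{-5 + d}$)
$m = -22$ ($m = \left(3 - 0^{3}\right) - 25 = \left(3 - 0\right) - 25 = \left(3 + 0\right) - 25 = 3 - 25 = -22$)
$\sqrt{m + \left(W{\left(o \right)} - 7\right)^{2}} = \sqrt{-22 + \left(\sqrt{-5 - 4} - 7\right)^{2}} = \sqrt{-22 + \left(\sqrt{-9} - 7\right)^{2}} = \sqrt{-22 + \left(3 i - 7\right)^{2}} = \sqrt{-22 + \left(-7 + 3 i\right)^{2}}$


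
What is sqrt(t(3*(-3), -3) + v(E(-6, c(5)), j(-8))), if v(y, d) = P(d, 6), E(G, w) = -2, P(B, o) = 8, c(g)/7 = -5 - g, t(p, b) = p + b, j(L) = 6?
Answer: 2*I ≈ 2.0*I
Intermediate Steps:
t(p, b) = b + p
c(g) = -35 - 7*g (c(g) = 7*(-5 - g) = -35 - 7*g)
v(y, d) = 8
sqrt(t(3*(-3), -3) + v(E(-6, c(5)), j(-8))) = sqrt((-3 + 3*(-3)) + 8) = sqrt((-3 - 9) + 8) = sqrt(-12 + 8) = sqrt(-4) = 2*I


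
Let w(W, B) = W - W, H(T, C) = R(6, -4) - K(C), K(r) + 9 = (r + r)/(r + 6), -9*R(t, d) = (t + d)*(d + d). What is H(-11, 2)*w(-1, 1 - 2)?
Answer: 0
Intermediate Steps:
R(t, d) = -2*d*(d + t)/9 (R(t, d) = -(t + d)*(d + d)/9 = -(d + t)*2*d/9 = -2*d*(d + t)/9)
K(r) = -9 + 2*r/(6 + r) (K(r) = -9 + (r + r)/(r + 6) = -9 + (2*r)/(6 + r) = -9 + 2*r/(6 + r))
H(T, C) = 16/9 - (-54 - 7*C)/(6 + C) (H(T, C) = -2/9*(-4)*(-4 + 6) - (-54 - 7*C)/(6 + C) = -2/9*(-4)*2 - (-54 - 7*C)/(6 + C) = 16/9 - (-54 - 7*C)/(6 + C))
w(W, B) = 0
H(-11, 2)*w(-1, 1 - 2) = ((582 + 79*2)/(9*(6 + 2)))*0 = ((⅑)*(582 + 158)/8)*0 = ((⅑)*(⅛)*740)*0 = (185/18)*0 = 0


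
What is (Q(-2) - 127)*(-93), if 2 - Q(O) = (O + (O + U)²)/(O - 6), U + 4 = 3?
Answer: 92349/8 ≈ 11544.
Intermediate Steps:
U = -1 (U = -4 + 3 = -1)
Q(O) = 2 - (O + (-1 + O)²)/(-6 + O) (Q(O) = 2 - (O + (O - 1)²)/(O - 6) = 2 - (O + (-1 + O)²)/(-6 + O))
(Q(-2) - 127)*(-93) = ((-12 - 2 - (-1 - 2)²)/(-6 - 2) - 127)*(-93) = ((-12 - 2 - 1*(-3)²)/(-8) - 127)*(-93) = (-(-12 - 2 - 1*9)/8 - 127)*(-93) = (-(-12 - 2 - 9)/8 - 127)*(-93) = (-⅛*(-23) - 127)*(-93) = (23/8 - 127)*(-93) = -993/8*(-93) = 92349/8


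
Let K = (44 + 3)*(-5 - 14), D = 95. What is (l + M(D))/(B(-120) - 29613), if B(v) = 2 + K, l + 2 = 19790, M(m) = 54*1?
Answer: -3307/5084 ≈ -0.65047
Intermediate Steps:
M(m) = 54
l = 19788 (l = -2 + 19790 = 19788)
K = -893 (K = 47*(-19) = -893)
B(v) = -891 (B(v) = 2 - 893 = -891)
(l + M(D))/(B(-120) - 29613) = (19788 + 54)/(-891 - 29613) = 19842/(-30504) = 19842*(-1/30504) = -3307/5084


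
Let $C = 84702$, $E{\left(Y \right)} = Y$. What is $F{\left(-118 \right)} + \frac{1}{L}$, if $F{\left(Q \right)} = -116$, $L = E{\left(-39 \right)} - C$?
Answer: $- \frac{9829957}{84741} \approx -116.0$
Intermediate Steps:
$L = -84741$ ($L = -39 - 84702 = -84741$)
$F{\left(-118 \right)} + \frac{1}{L} = -116 + \frac{1}{-84741} = -116 - \frac{1}{84741} = - \frac{9829957}{84741}$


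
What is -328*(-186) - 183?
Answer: 60825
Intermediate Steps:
-328*(-186) - 183 = 61008 - 183 = 60825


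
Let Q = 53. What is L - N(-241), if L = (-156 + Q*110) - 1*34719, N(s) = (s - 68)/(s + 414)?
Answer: -5024476/173 ≈ -29043.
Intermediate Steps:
N(s) = (-68 + s)/(414 + s)
L = -29045 (L = (-156 + 53*110) - 1*34719 = (-156 + 5830) - 34719 = 5674 - 34719 = -29045)
L - N(-241) = -29045 - (-68 - 241)/(414 - 241) = -29045 - (-309)/173 = -29045 - 1*(-309/173) = -29045 + 309/173 = -5024476/173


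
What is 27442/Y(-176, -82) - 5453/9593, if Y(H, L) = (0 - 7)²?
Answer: 262983909/470057 ≈ 559.47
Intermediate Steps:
Y(H, L) = 49 (Y(H, L) = (-7)² = 49)
27442/Y(-176, -82) - 5453/9593 = 27442/49 - 5453/9593 = 262983909/470057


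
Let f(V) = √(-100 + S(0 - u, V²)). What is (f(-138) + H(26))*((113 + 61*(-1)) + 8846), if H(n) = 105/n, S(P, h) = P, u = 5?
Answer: 467145/13 + 8898*I*√105 ≈ 35934.0 + 91177.0*I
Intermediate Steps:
f(V) = I*√105 (f(V) = √(-100 + (0 - 1*5)) = √(-100 + (0 - 5)) = √(-100 - 5) = √(-105) = I*√105)
(f(-138) + H(26))*((113 + 61*(-1)) + 8846) = (I*√105 + 105/26)*((113 + 61*(-1)) + 8846) = (I*√105 + 105*(1/26))*((113 - 61) + 8846) = (I*√105 + 105/26)*(52 + 8846) = (105/26 + I*√105)*8898 = 467145/13 + 8898*I*√105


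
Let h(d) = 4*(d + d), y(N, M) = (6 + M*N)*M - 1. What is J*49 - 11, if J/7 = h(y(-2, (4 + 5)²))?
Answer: -34675939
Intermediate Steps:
y(N, M) = -1 + M*(6 + M*N) (y(N, M) = M*(6 + M*N) - 1 = -1 + M*(6 + M*N))
h(d) = 8*d (h(d) = 4*(2*d) = 8*d)
J = -707672 (J = 7*(8*(-1 + 6*(4 + 5)² - 2*(4 + 5)⁴)) = 7*(8*(-1 + 6*9² - 2*(9²)²)) = 7*(8*(-1 + 6*81 - 2*81²)) = 7*(8*(-1 + 486 - 2*6561)) = 7*(8*(-1 + 486 - 13122)) = 7*(8*(-12637)) = 7*(-101096) = -707672)
J*49 - 11 = -707672*49 - 11 = -34675928 - 11 = -34675939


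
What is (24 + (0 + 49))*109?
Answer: 7957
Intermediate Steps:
(24 + (0 + 49))*109 = (24 + 49)*109 = 73*109 = 7957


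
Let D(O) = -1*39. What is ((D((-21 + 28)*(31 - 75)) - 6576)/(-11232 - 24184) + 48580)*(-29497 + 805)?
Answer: -12341260514835/8854 ≈ -1.3939e+9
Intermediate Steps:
D(O) = -39
((D((-21 + 28)*(31 - 75)) - 6576)/(-11232 - 24184) + 48580)*(-29497 + 805) = ((-39 - 6576)/(-11232 - 24184) + 48580)*(-29497 + 805) = (-6615/(-35416) + 48580)*(-28692) = (-6615*(-1/35416) + 48580)*(-28692) = (6615/35416 + 48580)*(-28692) = (1720515895/35416)*(-28692) = -12341260514835/8854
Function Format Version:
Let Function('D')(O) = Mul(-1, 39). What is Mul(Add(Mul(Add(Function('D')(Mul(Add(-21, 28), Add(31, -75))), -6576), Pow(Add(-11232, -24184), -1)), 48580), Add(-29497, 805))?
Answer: Rational(-12341260514835, 8854) ≈ -1.3939e+9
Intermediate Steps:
Function('D')(O) = -39
Mul(Add(Mul(Add(Function('D')(Mul(Add(-21, 28), Add(31, -75))), -6576), Pow(Add(-11232, -24184), -1)), 48580), Add(-29497, 805)) = Mul(Add(Mul(Add(-39, -6576), Pow(Add(-11232, -24184), -1)), 48580), Add(-29497, 805)) = Mul(Add(Mul(-6615, Pow(-35416, -1)), 48580), -28692) = Mul(Add(Mul(-6615, Rational(-1, 35416)), 48580), -28692) = Mul(Add(Rational(6615, 35416), 48580), -28692) = Mul(Rational(1720515895, 35416), -28692) = Rational(-12341260514835, 8854)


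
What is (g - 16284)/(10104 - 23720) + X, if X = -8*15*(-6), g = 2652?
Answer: 613572/851 ≈ 721.00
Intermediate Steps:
X = 720 (X = -120*(-6) = 720)
(g - 16284)/(10104 - 23720) + X = (2652 - 16284)/(10104 - 23720) + 720 = -13632/(-13616) + 720 = -13632*(-1/13616) + 720 = 852/851 + 720 = 613572/851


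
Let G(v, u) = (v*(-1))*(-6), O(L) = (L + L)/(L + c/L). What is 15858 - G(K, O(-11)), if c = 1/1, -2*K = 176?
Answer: 16386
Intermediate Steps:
K = -88 (K = -½*176 = -88)
c = 1 (c = 1*1 = 1)
O(L) = 2*L/(L + 1/L) (O(L) = (L + L)/(L + 1/L) = (2*L)/(L + 1/L) = 2*L/(L + 1/L))
G(v, u) = 6*v (G(v, u) = -v*(-6) = 6*v)
15858 - G(K, O(-11)) = 15858 - 6*(-88) = 15858 - 1*(-528) = 15858 + 528 = 16386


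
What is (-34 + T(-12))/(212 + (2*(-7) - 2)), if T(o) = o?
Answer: -23/98 ≈ -0.23469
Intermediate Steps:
(-34 + T(-12))/(212 + (2*(-7) - 2)) = (-34 - 12)/(212 + (2*(-7) - 2)) = -46/(212 + (-14 - 2)) = -46/(212 - 16) = -46/196 = -46*1/196 = -23/98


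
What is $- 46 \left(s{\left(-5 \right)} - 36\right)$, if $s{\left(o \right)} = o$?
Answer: $1886$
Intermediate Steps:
$- 46 \left(s{\left(-5 \right)} - 36\right) = - 46 \left(-5 - 36\right) = \left(-46\right) \left(-41\right) = 1886$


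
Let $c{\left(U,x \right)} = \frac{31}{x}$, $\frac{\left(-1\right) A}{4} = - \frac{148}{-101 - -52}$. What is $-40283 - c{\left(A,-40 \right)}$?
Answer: $- \frac{1611289}{40} \approx -40282.0$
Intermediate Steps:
$A = - \frac{592}{49}$ ($A = - 4 \left(- \frac{148}{-101 - -52}\right) = - 4 \left(- \frac{148}{-101 + 52}\right) = - 4 \left(- \frac{148}{-49}\right) = - 4 \left(\left(-148\right) \left(- \frac{1}{49}\right)\right) = \left(-4\right) \frac{148}{49} = - \frac{592}{49} \approx -12.082$)
$-40283 - c{\left(A,-40 \right)} = -40283 - \frac{31}{-40} = -40283 - 31 \left(- \frac{1}{40}\right) = -40283 - - \frac{31}{40} = -40283 + \frac{31}{40} = - \frac{1611289}{40}$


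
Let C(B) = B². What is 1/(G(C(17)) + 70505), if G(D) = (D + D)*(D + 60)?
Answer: 1/272227 ≈ 3.6734e-6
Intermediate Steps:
G(D) = 2*D*(60 + D) (G(D) = (2*D)*(60 + D) = 2*D*(60 + D))
1/(G(C(17)) + 70505) = 1/(2*17²*(60 + 17²) + 70505) = 1/(2*289*(60 + 289) + 70505) = 1/(2*289*349 + 70505) = 1/(201722 + 70505) = 1/272227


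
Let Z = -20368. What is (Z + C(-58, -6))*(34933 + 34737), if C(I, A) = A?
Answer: -1419456580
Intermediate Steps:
(Z + C(-58, -6))*(34933 + 34737) = (-20368 - 6)*(34933 + 34737) = -20374*69670 = -1419456580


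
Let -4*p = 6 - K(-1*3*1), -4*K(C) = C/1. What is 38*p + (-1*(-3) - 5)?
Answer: -415/8 ≈ -51.875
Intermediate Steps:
K(C) = -C/4 (K(C) = -C/(4*1) = -C/4)
p = -21/16 (p = -(6 - (-1)*-1*3*1/4)/4 = -(6 - (-1)*(-3*1)/4)/4 = -(6 - (-1)*(-3)/4)/4 = -(6 - 1*¾)/4 = -(6 - ¾)/4 = -¼*21/4 = -21/16 ≈ -1.3125)
38*p + (-1*(-3) - 5) = 38*(-21/16) + (-1*(-3) - 5) = -399/8 + (3 - 5) = -399/8 - 2 = -415/8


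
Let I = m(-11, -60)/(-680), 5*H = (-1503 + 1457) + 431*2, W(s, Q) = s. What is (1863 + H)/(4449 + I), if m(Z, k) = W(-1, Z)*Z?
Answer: 1377816/3025309 ≈ 0.45543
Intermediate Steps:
m(Z, k) = -Z
H = 816/5 (H = ((-1503 + 1457) + 431*2)/5 = (-46 + 862)/5 = (1/5)*816 = 816/5 ≈ 163.20)
I = -11/680 (I = -1*(-11)/(-680) = 11*(-1/680) = -11/680 ≈ -0.016176)
(1863 + H)/(4449 + I) = (1863 + 816/5)/(4449 - 11/680) = 10131/(5*(3025309/680)) = (10131/5)*(680/3025309) = 1377816/3025309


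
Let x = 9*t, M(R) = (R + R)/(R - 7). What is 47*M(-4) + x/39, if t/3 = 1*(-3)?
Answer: 4591/143 ≈ 32.105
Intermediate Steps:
t = -9 (t = 3*(1*(-3)) = 3*(-3) = -9)
M(R) = 2*R/(-7 + R) (M(R) = (2*R)/(-7 + R) = 2*R/(-7 + R))
x = -81 (x = 9*(-9) = -81)
47*M(-4) + x/39 = 47*(2*(-4)/(-7 - 4)) - 81/39 = 47*(2*(-4)/(-11)) - 81*1/39 = 47*(2*(-4)*(-1/11)) - 27/13 = 47*(8/11) - 27/13 = 376/11 - 27/13 = 4591/143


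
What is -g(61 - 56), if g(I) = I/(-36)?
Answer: 5/36 ≈ 0.13889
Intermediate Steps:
g(I) = -I/36 (g(I) = I*(-1/36) = -I/36)
-g(61 - 56) = -(-1)*(61 - 56)/36 = -(-1)*5/36 = -1*(-5/36) = 5/36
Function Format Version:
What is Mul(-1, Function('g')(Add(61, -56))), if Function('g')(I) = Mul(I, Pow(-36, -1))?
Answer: Rational(5, 36) ≈ 0.13889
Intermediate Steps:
Function('g')(I) = Mul(Rational(-1, 36), I) (Function('g')(I) = Mul(I, Rational(-1, 36)) = Mul(Rational(-1, 36), I))
Mul(-1, Function('g')(Add(61, -56))) = Mul(-1, Mul(Rational(-1, 36), Add(61, -56))) = Mul(-1, Mul(Rational(-1, 36), 5)) = Mul(-1, Rational(-5, 36)) = Rational(5, 36)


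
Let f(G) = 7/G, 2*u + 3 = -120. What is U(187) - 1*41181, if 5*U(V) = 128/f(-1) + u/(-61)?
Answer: -35171525/854 ≈ -41184.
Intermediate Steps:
u = -123/2 (u = -3/2 + (½)*(-120) = -3/2 - 60 = -123/2 ≈ -61.500)
U(V) = -2951/854 (U(V) = (128/((7/(-1))) - 123/2/(-61))/5 = (128/((7*(-1))) - 123/2*(-1/61))/5 = (128/(-7) + 123/122)/5 = (128*(-⅐) + 123/122)/5 = (-128/7 + 123/122)/5 = (⅕)*(-14755/854) = -2951/854)
U(187) - 1*41181 = -2951/854 - 1*41181 = -2951/854 - 41181 = -35171525/854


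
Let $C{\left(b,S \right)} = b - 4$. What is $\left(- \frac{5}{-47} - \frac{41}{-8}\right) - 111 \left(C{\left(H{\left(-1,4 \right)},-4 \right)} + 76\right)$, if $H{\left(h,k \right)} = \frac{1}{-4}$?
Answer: $- \frac{2992591}{376} \approx -7959.0$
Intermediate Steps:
$H{\left(h,k \right)} = - \frac{1}{4}$
$C{\left(b,S \right)} = -4 + b$
$\left(- \frac{5}{-47} - \frac{41}{-8}\right) - 111 \left(C{\left(H{\left(-1,4 \right)},-4 \right)} + 76\right) = \left(- \frac{5}{-47} - \frac{41}{-8}\right) - 111 \left(\left(-4 - \frac{1}{4}\right) + 76\right) = \left(\left(-5\right) \left(- \frac{1}{47}\right) - - \frac{41}{8}\right) - 111 \left(- \frac{17}{4} + 76\right) = \left(\frac{5}{47} + \frac{41}{8}\right) - \frac{31857}{4} = \frac{1967}{376} - \frac{31857}{4} = - \frac{2992591}{376}$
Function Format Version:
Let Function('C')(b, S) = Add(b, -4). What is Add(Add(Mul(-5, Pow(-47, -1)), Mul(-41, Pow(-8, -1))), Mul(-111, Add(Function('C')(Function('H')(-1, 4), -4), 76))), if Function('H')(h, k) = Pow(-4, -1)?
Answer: Rational(-2992591, 376) ≈ -7959.0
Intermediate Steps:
Function('H')(h, k) = Rational(-1, 4)
Function('C')(b, S) = Add(-4, b)
Add(Add(Mul(-5, Pow(-47, -1)), Mul(-41, Pow(-8, -1))), Mul(-111, Add(Function('C')(Function('H')(-1, 4), -4), 76))) = Add(Add(Mul(-5, Pow(-47, -1)), Mul(-41, Pow(-8, -1))), Mul(-111, Add(Add(-4, Rational(-1, 4)), 76))) = Add(Add(Mul(-5, Rational(-1, 47)), Mul(-41, Rational(-1, 8))), Mul(-111, Add(Rational(-17, 4), 76))) = Add(Add(Rational(5, 47), Rational(41, 8)), Mul(-111, Rational(287, 4))) = Add(Rational(1967, 376), Rational(-31857, 4)) = Rational(-2992591, 376)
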